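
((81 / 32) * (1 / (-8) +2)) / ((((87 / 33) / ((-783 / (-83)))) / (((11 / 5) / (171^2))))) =0.00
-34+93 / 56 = -1811 / 56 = -32.34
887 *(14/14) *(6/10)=2661/5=532.20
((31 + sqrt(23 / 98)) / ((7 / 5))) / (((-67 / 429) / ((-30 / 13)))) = 2475* sqrt(46) / 3283 + 153450 / 469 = 332.30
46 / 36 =23 / 18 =1.28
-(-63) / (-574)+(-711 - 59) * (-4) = 252551 / 82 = 3079.89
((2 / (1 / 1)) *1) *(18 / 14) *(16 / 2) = 144 / 7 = 20.57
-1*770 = -770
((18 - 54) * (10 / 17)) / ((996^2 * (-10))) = 1 / 468452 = 0.00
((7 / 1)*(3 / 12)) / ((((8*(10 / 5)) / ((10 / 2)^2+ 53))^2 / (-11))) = -117117 / 256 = -457.49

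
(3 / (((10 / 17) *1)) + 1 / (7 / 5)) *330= 1918.71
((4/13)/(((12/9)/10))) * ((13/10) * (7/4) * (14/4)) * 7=1029/8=128.62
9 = 9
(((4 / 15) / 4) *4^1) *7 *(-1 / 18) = -14 / 135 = -0.10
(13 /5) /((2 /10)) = 13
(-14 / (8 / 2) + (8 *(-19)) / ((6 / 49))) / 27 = -7469 / 162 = -46.10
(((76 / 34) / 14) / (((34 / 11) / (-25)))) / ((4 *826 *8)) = -5225 / 106943872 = -0.00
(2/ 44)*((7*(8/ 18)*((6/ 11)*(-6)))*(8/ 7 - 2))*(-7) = -336/ 121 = -2.78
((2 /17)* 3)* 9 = 3.18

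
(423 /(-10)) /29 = -423 /290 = -1.46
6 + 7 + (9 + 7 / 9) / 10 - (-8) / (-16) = 1213 / 90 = 13.48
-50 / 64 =-25 / 32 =-0.78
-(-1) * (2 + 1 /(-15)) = 29 /15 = 1.93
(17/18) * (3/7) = 17/42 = 0.40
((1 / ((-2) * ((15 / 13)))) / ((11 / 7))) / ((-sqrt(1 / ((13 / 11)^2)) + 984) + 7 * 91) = -1183 / 6950460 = -0.00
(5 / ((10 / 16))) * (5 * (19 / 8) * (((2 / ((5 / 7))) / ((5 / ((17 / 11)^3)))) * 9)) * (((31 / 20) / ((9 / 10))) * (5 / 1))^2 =3139726345 / 23958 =131051.27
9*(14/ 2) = 63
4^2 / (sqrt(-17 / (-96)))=64* sqrt(102) / 17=38.02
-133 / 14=-19 / 2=-9.50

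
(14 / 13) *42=588 / 13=45.23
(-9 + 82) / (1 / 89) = 6497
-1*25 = -25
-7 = -7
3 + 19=22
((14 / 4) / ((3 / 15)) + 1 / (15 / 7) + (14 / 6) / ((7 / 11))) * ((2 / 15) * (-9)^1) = -649 / 25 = -25.96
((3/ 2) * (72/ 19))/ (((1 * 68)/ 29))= 783/ 323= 2.42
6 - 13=-7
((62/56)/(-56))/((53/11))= -341/83104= -0.00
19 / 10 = 1.90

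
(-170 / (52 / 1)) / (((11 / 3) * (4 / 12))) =-765 / 286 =-2.67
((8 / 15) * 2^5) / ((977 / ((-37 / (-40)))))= 1184 / 73275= 0.02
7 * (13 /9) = 91 /9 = 10.11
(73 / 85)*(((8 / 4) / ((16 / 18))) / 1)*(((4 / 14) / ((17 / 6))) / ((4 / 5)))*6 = 5913 / 4046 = 1.46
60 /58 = 30 /29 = 1.03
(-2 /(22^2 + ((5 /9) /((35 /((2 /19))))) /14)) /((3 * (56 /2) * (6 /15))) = -1995 /16221748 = -0.00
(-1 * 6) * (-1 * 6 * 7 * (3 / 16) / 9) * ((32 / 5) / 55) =168 / 275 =0.61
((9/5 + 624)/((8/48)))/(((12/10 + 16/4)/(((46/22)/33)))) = 71967/1573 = 45.75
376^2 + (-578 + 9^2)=140879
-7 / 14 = -1 / 2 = -0.50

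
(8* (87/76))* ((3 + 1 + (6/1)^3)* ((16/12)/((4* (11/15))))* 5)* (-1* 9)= -783000/19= -41210.53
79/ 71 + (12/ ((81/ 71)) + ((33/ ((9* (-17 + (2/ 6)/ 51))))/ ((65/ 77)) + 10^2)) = 36082684351/ 323973000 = 111.38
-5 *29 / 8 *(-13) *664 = 156455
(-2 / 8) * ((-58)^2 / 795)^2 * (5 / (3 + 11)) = -1414562 / 884835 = -1.60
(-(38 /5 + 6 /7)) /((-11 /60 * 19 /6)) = 21312 /1463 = 14.57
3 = 3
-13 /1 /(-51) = 13 /51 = 0.25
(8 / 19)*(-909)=-7272 / 19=-382.74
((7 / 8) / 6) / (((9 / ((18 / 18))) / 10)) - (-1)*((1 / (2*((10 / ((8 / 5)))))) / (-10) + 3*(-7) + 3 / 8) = -138179 / 6750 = -20.47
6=6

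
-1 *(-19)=19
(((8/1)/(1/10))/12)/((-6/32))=-320/9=-35.56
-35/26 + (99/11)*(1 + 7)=1837/26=70.65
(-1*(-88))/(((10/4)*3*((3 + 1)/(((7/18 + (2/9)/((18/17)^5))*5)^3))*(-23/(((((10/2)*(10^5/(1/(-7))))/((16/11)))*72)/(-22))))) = -21563331.85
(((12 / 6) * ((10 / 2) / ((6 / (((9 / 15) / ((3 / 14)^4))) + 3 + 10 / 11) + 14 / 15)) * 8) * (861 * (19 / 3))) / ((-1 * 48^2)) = -3600479575 / 92484102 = -38.93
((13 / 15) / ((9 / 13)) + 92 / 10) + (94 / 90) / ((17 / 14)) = 25961 / 2295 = 11.31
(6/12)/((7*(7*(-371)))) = -1/36358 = -0.00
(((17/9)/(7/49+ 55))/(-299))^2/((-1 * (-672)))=2023/103579363495296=0.00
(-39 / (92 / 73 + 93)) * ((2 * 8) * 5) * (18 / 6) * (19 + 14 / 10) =-13938912 / 6881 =-2025.71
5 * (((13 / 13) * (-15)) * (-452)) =33900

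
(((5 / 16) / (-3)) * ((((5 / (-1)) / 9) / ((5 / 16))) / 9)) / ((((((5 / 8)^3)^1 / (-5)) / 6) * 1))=-1024 / 405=-2.53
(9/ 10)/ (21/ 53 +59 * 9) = 159/ 93880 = 0.00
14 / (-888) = -7 / 444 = -0.02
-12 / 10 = -6 / 5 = -1.20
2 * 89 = 178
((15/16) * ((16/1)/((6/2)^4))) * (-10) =-50/27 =-1.85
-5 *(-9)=45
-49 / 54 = -0.91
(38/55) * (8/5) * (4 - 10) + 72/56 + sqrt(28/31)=-10293/1925 + 2 * sqrt(217)/31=-4.40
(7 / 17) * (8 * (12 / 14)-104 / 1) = -40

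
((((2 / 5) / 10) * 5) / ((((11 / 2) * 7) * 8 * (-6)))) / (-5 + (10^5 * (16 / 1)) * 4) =-1 / 59135953800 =-0.00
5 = 5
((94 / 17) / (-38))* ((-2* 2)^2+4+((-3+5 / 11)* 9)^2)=-3098428 / 39083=-79.28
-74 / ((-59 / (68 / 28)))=1258 / 413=3.05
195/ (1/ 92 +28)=5980/ 859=6.96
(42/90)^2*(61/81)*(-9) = -2989/2025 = -1.48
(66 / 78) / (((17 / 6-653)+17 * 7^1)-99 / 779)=-51414 / 32282471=-0.00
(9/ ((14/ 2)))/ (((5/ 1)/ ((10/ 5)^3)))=72/ 35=2.06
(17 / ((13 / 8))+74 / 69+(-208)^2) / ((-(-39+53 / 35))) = 679317695 / 588432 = 1154.45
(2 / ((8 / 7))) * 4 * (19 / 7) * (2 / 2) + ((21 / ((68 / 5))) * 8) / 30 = 19.41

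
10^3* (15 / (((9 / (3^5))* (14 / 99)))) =20047500 / 7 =2863928.57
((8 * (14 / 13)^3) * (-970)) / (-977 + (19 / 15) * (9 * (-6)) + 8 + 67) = 26616800 / 2664961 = 9.99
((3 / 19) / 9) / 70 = 0.00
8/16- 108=-215/2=-107.50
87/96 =29/32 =0.91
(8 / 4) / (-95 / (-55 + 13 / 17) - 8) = -1844 / 5761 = -0.32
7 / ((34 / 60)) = 210 / 17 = 12.35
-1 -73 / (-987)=-0.93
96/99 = 0.97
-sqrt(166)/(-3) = sqrt(166)/3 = 4.29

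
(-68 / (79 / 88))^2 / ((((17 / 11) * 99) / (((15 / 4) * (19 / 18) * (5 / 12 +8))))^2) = 11139747025 / 40947201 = 272.05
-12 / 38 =-6 / 19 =-0.32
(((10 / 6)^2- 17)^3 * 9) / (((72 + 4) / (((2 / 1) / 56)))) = -131072 / 10773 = -12.17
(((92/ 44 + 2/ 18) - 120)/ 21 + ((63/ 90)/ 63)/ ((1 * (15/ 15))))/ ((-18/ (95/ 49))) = 315913/ 523908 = 0.60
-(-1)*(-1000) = -1000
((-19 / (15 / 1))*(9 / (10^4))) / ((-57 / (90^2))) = 81 / 500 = 0.16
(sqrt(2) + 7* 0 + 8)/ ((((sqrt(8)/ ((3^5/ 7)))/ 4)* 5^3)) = 486/ 875 + 1944* sqrt(2)/ 875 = 3.70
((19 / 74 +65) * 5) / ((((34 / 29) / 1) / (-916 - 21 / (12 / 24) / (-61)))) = -19547622985 / 76738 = -254731.98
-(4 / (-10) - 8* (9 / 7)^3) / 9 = 29846 / 15435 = 1.93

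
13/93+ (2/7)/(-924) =4661/33418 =0.14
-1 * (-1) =1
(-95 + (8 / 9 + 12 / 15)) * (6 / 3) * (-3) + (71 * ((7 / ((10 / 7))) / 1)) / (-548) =9193771 / 16440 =559.23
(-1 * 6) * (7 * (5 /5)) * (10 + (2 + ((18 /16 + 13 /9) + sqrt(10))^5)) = -42056454700463 /322486272-184004651075 * sqrt(10) /4478976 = -260325.40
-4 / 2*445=-890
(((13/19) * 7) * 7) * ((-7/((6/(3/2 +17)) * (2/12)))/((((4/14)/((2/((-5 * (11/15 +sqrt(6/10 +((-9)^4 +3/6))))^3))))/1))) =-467486211128706/37624396676289871201 +21254016920787 * sqrt(656210)/37624396676289871201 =0.00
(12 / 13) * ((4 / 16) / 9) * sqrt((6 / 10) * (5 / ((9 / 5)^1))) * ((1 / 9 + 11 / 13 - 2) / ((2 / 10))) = -610 * sqrt(15) / 13689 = -0.17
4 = 4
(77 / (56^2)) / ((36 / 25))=275 / 16128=0.02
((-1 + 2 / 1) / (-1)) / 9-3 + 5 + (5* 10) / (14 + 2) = 361 / 72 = 5.01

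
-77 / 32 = -2.41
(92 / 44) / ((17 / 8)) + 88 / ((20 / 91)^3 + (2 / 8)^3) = 793881785128 / 236661777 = 3354.50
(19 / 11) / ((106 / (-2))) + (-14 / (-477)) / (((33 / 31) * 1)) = -79 / 15741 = -0.01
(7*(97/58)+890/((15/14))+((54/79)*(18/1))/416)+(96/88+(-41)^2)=19849369651/7862712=2524.49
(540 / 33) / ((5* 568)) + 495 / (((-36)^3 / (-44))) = 478337 / 1012176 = 0.47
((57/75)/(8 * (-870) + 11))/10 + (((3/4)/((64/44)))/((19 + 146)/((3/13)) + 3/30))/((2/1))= 138975317/397538392000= 0.00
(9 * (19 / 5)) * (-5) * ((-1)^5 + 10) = -1539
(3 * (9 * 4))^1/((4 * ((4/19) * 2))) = 513/8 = 64.12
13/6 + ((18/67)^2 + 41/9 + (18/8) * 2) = 456305/40401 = 11.29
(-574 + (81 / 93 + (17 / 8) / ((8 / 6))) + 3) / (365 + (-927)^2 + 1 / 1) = -563987 / 852817440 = -0.00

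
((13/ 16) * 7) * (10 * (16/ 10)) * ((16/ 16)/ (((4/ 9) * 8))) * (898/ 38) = 367731/ 608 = 604.82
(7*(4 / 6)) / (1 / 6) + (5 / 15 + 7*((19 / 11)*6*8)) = 20087 / 33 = 608.70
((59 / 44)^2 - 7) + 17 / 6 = -13757 / 5808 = -2.37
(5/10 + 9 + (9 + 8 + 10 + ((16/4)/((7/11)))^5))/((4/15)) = 4965890385/134456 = 36933.20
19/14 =1.36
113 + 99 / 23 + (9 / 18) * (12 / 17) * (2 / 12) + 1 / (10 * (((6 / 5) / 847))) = 881845 / 4692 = 187.95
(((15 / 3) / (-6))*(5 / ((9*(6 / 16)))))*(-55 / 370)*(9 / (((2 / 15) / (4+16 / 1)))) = 27500 / 111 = 247.75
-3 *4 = -12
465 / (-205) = -93 / 41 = -2.27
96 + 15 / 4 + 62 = 647 / 4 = 161.75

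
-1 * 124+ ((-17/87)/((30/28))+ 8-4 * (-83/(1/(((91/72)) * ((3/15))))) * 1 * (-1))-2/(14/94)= -1300417/6090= -213.53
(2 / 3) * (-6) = -4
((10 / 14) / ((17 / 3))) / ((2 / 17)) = 15 / 14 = 1.07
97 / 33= 2.94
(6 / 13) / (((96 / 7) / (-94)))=-329 / 104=-3.16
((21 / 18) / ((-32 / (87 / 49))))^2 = 841 / 200704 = 0.00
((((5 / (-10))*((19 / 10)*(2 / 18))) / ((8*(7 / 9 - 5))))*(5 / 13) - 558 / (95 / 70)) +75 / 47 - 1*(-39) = -275317891 / 742976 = -370.56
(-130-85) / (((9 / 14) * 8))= -1505 / 36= -41.81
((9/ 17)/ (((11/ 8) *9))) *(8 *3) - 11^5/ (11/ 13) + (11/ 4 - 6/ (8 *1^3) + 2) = -35591331/ 187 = -190327.97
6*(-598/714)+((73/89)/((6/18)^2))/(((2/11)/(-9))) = -7846561/21182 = -370.44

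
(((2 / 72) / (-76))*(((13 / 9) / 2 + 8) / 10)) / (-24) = 157 / 11819520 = 0.00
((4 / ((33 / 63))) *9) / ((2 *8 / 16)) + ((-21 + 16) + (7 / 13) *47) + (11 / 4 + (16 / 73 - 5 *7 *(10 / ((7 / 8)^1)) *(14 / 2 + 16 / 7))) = -1058763925 / 292292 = -3622.28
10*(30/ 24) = 25/ 2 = 12.50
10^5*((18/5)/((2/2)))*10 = 3600000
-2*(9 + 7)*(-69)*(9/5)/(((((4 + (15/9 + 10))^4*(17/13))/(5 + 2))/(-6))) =-878859072/414772885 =-2.12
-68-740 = -808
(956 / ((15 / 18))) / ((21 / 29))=55448 / 35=1584.23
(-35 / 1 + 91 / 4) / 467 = -49 / 1868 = -0.03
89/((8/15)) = 1335/8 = 166.88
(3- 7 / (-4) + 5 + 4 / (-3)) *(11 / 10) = 1111 / 120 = 9.26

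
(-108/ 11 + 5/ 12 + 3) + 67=7999/ 132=60.60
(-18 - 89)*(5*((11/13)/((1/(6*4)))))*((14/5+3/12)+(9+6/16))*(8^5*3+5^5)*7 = -1245989234721/13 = -95845325747.77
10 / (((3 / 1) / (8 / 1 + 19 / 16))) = 245 / 8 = 30.62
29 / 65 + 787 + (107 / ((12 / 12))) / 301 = 15413339 / 19565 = 787.80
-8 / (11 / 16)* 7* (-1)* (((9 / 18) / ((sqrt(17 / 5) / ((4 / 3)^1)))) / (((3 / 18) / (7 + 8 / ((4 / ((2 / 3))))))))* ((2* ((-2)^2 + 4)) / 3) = 1433600* sqrt(85) / 1683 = 7853.32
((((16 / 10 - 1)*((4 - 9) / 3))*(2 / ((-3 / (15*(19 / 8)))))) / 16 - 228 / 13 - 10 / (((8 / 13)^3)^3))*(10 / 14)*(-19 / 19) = 3516491444385 / 6106906624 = 575.82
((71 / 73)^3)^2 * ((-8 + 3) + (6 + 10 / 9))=2433905394499 / 1362008036601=1.79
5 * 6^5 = 38880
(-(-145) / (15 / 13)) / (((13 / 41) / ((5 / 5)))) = 1189 / 3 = 396.33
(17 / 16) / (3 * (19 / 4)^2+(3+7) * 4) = 17 / 1723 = 0.01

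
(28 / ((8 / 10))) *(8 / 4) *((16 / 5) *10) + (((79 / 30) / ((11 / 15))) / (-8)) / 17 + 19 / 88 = 6702647 / 2992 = 2240.19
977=977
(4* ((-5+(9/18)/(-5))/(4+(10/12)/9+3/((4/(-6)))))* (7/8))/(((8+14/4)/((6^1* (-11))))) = -28917/115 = -251.45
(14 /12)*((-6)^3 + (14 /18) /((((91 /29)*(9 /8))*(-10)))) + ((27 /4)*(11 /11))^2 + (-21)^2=59272139 /252720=234.54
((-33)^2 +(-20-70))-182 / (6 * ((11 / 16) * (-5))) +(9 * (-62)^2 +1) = 5874796 / 165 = 35604.82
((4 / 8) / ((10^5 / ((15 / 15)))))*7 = 7 / 200000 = 0.00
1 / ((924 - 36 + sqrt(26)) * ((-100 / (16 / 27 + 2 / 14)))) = -5143 / 620957925 + 139 * sqrt(26) / 14902990200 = -0.00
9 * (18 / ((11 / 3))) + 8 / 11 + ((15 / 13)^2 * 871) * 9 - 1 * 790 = 1385877 / 143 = 9691.45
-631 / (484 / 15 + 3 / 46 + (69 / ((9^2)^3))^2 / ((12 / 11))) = -27325999086325020 / 1400160118303547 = -19.52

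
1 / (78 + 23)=1 / 101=0.01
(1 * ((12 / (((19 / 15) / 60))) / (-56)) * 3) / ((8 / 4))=-2025 / 133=-15.23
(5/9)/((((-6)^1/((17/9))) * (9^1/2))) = -85/2187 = -0.04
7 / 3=2.33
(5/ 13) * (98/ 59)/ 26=0.02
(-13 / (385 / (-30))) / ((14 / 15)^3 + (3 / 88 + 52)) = 2106000 / 109869179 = 0.02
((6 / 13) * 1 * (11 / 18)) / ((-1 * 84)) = -11 / 3276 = -0.00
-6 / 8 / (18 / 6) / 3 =-1 / 12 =-0.08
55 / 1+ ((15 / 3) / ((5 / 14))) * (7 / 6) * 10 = 655 / 3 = 218.33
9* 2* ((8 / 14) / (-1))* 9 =-648 / 7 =-92.57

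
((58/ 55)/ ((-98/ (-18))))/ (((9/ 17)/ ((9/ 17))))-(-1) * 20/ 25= 2678/ 2695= 0.99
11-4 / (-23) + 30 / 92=23 / 2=11.50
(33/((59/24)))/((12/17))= 1122/59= 19.02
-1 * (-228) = 228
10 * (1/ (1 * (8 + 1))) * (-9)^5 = -65610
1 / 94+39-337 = -28011 / 94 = -297.99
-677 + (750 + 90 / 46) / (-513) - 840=-5972126 / 3933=-1518.47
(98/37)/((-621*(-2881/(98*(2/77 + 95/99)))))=0.00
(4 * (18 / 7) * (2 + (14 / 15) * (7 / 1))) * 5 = 438.86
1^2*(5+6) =11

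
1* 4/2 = 2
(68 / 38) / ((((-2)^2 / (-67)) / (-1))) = 1139 / 38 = 29.97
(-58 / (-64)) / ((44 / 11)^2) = 29 / 512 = 0.06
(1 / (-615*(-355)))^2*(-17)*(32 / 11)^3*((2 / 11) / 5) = -1114112 / 3489375300778125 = -0.00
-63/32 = -1.97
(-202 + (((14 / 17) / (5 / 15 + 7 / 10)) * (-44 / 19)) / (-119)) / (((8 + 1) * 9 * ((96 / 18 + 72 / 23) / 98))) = -19374258127 / 671011182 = -28.87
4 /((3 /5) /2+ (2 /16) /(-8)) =1280 /91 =14.07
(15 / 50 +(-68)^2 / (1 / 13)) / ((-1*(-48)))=601123 / 480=1252.34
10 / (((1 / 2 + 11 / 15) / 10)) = 3000 / 37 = 81.08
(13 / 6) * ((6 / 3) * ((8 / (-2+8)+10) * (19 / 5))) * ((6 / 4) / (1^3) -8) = -54587 / 45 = -1213.04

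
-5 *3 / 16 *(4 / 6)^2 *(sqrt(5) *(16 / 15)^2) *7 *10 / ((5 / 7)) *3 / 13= -6272 *sqrt(5) / 585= -23.97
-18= -18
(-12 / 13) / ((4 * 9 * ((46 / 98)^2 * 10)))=-2401 / 206310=-0.01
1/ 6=0.17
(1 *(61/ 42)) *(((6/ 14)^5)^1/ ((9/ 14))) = 0.03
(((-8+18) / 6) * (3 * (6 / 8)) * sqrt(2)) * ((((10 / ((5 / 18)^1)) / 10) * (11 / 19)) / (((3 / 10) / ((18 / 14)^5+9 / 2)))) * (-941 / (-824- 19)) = 41822335665 * sqrt(2) / 179465146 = 329.57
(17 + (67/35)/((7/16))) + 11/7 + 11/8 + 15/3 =57471/1960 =29.32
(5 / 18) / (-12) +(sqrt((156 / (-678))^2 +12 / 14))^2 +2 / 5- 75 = -7115790439 / 96533640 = -73.71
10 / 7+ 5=45 / 7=6.43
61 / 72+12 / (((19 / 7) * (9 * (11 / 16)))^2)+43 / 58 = 446310463 / 273617784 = 1.63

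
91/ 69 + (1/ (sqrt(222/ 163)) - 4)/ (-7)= 913/ 483 - sqrt(36186)/ 1554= 1.77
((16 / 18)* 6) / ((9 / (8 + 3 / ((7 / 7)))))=176 / 27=6.52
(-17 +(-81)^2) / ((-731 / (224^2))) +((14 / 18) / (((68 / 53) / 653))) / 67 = -791973989219 / 1763172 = -449175.68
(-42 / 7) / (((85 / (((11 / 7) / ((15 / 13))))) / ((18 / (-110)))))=234 / 14875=0.02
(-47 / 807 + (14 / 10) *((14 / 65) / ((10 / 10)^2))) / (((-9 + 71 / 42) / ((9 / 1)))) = -8040186 / 26839475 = -0.30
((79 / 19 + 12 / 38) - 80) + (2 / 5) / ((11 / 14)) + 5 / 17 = -1327456 / 17765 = -74.72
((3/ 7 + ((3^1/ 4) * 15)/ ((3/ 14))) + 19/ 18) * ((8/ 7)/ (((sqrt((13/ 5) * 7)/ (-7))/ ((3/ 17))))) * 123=-1115528 * sqrt(455)/ 10829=-2197.34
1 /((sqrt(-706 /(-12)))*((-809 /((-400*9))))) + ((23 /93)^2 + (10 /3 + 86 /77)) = 3600*sqrt(2118) /285577 + 3004457 /665973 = 5.09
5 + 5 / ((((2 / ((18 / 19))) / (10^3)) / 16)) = 720095 / 19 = 37899.74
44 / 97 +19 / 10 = 2283 / 970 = 2.35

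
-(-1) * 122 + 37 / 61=7479 / 61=122.61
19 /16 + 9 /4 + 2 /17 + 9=3415 /272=12.56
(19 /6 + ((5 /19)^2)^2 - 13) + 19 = 7171405 /781926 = 9.17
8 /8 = 1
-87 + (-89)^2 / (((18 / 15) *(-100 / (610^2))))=-147370727 / 6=-24561787.83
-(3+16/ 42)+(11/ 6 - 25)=-1115/ 42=-26.55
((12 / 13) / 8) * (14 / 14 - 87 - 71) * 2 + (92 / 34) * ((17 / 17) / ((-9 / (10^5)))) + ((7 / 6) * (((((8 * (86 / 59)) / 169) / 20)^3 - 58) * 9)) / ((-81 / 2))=-570413807199210123479 / 18959094557310375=-30086.55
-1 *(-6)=6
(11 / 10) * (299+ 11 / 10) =33011 / 100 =330.11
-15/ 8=-1.88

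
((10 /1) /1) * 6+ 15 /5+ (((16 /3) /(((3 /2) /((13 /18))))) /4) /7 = 35773 /567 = 63.09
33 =33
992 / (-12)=-248 / 3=-82.67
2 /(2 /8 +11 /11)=1.60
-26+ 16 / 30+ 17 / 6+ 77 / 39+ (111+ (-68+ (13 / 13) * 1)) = 9103 / 390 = 23.34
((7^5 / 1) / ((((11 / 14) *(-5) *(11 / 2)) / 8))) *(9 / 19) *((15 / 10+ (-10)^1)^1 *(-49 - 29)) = -22464370656 / 11495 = -1954273.22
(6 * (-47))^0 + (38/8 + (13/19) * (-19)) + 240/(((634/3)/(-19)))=-28.83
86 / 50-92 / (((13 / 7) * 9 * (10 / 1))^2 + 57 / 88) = 1.72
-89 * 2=-178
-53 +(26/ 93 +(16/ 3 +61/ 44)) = -62745/ 1364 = -46.00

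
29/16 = 1.81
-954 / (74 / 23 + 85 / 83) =-224.92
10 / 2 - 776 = -771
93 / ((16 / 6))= 279 / 8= 34.88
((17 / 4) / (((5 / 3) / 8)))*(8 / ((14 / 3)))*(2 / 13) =2448 / 455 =5.38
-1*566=-566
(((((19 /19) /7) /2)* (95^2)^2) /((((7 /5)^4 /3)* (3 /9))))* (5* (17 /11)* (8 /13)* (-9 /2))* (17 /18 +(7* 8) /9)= -5023721830078125 /2403401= -2090255363.16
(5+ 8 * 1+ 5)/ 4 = 9/ 2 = 4.50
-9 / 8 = -1.12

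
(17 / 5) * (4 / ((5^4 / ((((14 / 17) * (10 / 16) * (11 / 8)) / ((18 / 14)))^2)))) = 0.01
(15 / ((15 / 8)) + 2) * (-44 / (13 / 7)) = -3080 / 13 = -236.92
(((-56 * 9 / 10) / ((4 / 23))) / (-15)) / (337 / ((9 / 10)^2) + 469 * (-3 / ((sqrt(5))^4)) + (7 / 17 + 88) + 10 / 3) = 665091 / 15543386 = 0.04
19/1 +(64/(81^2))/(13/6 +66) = 16995305/894483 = 19.00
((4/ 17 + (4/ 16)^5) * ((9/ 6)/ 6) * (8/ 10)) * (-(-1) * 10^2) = 20565/ 4352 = 4.73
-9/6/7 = -3/14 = -0.21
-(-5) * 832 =4160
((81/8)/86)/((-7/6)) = -243/2408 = -0.10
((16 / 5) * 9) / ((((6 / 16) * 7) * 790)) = 192 / 13825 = 0.01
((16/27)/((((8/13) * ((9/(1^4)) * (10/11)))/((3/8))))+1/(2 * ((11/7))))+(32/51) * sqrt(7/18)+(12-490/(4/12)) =-51950207/35640+16 * sqrt(14)/153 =-1457.25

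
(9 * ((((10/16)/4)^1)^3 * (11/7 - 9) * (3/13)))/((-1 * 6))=1125/114688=0.01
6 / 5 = 1.20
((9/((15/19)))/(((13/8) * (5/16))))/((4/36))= 65664/325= 202.04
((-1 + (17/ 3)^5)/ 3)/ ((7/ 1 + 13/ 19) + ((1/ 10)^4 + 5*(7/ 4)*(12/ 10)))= 269726660000/ 2518708851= 107.09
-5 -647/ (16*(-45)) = -2953/ 720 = -4.10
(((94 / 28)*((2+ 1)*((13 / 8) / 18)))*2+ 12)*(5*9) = 621.83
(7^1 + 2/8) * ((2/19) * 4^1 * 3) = 9.16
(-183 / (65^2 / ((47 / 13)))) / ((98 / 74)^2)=-11774769 / 131874925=-0.09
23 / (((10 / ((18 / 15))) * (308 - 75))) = 69 / 5825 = 0.01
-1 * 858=-858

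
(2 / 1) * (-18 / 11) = -36 / 11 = -3.27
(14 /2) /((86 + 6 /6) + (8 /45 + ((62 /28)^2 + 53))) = 61740 /1279613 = 0.05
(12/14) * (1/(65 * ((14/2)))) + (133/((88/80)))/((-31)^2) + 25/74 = 0.47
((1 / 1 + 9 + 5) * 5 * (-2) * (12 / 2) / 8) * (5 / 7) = -1125 / 14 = -80.36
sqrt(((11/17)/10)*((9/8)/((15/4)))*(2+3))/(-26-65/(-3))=-3*sqrt(2805)/2210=-0.07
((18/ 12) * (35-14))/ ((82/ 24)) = 378/ 41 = 9.22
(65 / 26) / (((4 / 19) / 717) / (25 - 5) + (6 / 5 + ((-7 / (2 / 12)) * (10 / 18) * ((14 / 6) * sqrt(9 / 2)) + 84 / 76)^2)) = 138841622758125 * sqrt(2) / 54736505979993094216 + 35912504916546525 / 191577770929975829756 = 0.00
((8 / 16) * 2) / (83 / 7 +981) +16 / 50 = 2231 / 6950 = 0.32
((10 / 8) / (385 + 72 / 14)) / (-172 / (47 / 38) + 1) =-0.00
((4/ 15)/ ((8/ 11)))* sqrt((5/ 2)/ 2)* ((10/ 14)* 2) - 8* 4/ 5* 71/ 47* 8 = -18176/ 235+11* sqrt(5)/ 42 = -76.76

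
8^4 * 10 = 40960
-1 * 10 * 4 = -40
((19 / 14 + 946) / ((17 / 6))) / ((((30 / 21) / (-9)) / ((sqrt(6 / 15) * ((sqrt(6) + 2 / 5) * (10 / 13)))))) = -716202 * sqrt(15) / 1105- 716202 * sqrt(10) / 5525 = -2920.18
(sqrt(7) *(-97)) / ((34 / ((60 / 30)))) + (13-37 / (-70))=947 / 70-97 *sqrt(7) / 17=-1.57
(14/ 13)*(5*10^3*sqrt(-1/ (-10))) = 7000*sqrt(10)/ 13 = 1702.76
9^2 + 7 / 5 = 412 / 5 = 82.40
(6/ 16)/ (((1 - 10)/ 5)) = -0.21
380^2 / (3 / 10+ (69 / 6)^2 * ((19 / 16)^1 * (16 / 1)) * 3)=2888000 / 150771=19.15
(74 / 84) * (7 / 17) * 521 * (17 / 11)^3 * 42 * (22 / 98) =5571053 / 847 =6577.39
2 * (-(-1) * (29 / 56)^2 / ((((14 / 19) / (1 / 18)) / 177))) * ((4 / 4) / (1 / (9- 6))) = 942761 / 43904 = 21.47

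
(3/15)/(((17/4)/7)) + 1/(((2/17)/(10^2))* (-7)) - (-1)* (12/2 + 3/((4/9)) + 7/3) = -106.02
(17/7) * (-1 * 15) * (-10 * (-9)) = -22950/7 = -3278.57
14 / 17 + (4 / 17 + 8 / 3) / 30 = 704 / 765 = 0.92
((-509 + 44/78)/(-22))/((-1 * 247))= -19829/211926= -0.09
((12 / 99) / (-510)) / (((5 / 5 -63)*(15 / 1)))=1 / 3912975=0.00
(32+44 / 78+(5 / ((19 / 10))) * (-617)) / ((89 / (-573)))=225192820 / 21983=10243.95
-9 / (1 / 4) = -36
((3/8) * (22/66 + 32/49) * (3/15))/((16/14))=29/448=0.06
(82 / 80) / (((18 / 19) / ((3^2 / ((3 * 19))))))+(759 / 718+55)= 4844599 / 86160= 56.23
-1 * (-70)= 70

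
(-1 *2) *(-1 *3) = 6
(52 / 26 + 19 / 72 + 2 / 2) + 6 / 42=1717 / 504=3.41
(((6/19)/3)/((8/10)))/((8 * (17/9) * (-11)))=-45/56848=-0.00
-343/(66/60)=-3430/11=-311.82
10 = 10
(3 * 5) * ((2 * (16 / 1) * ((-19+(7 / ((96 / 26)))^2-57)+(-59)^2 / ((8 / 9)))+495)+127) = 44503565 / 24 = 1854315.21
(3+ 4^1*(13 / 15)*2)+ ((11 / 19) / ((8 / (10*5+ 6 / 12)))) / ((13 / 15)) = 14.15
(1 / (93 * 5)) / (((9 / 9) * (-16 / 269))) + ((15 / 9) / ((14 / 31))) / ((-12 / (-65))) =3117601 / 156240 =19.95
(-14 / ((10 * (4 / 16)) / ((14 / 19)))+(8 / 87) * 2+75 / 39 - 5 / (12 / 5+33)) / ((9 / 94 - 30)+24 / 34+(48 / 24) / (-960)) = 350190271104 / 4732870455703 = 0.07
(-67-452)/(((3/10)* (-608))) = 865/304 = 2.85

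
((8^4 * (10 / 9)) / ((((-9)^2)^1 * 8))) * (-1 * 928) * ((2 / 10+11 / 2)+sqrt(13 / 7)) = -9027584 / 243 - 4751360 * sqrt(91) / 5103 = -46032.60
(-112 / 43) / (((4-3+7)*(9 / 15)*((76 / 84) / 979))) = -479710 / 817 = -587.16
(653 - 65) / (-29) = -588 / 29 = -20.28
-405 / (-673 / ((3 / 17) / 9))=135 / 11441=0.01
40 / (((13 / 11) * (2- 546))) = -0.06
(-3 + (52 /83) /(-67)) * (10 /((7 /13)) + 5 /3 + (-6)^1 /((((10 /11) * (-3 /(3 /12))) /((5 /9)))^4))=-860114521936055 /14122600998912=-60.90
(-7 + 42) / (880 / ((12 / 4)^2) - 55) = 9 / 11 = 0.82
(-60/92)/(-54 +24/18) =45/3634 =0.01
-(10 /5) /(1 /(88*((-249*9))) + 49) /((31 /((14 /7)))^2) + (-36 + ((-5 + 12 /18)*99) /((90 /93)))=-479.30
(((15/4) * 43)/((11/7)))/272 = 4515/11968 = 0.38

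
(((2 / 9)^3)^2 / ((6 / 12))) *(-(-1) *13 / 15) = 1664 / 7971615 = 0.00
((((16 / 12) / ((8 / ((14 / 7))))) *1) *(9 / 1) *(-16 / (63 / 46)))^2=541696 / 441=1228.34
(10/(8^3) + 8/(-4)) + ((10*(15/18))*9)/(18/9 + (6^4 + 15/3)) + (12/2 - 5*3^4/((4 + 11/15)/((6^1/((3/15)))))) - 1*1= -60719892251/23683328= -2563.82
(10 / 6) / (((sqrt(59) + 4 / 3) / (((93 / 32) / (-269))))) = 93 / 221656 - 279 * sqrt(59) / 886624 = -0.00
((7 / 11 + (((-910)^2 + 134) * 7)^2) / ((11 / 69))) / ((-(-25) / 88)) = 204095745933559032 / 275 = 742166348849305.57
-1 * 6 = -6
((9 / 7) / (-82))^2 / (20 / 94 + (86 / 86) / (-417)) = 1587519 / 1358429548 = 0.00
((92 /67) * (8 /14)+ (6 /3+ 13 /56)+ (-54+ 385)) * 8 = 2672.13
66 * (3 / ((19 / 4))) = 792 / 19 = 41.68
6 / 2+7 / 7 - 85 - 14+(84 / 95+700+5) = 58034 / 95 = 610.88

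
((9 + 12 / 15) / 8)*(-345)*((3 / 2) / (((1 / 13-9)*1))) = 131859 / 1856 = 71.04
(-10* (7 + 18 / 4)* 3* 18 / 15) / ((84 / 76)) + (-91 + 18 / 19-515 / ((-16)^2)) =-15888015 / 34048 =-466.64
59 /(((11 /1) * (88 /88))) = 59 /11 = 5.36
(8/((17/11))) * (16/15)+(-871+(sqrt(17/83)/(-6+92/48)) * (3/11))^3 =-4063032218454382051/6148876965 - 1975675837331556 * sqrt(1411)/1078754152091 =-660845102.84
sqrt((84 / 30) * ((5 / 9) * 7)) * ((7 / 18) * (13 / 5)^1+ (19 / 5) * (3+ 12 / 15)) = 48671 * sqrt(2) / 1350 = 50.99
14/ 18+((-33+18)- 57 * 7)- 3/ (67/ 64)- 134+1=-331100/ 603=-549.09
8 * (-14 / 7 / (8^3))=-1 / 32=-0.03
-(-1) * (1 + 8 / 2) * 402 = 2010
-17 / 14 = -1.21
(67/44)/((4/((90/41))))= 3015/3608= 0.84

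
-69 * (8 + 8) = -1104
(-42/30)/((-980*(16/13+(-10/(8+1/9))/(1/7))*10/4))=-949/12288500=-0.00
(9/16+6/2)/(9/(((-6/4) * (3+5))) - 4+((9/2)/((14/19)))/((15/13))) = 105/16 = 6.56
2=2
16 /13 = 1.23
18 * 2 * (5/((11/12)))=2160/11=196.36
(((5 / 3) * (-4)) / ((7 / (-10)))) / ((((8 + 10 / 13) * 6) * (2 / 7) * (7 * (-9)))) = -325 / 32319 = -0.01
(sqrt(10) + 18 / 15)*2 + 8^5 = 2*sqrt(10) + 163852 / 5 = 32776.72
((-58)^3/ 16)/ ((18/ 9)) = -24389/ 4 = -6097.25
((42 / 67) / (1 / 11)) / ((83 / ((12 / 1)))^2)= 66528 / 461563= 0.14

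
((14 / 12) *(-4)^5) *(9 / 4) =-2688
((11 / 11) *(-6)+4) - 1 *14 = -16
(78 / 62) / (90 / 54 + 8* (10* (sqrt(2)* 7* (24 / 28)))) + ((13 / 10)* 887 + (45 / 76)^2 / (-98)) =33696* sqrt(2) / 25712485 + 16782742633861027 / 14554500709280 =1153.10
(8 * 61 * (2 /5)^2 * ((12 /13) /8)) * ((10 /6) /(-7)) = -976 /455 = -2.15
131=131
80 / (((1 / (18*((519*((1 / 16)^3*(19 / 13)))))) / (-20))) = -2218725 / 416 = -5333.47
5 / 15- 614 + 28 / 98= -12881 / 21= -613.38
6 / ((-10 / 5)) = -3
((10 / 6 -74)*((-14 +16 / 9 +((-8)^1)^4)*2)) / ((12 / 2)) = -7975618 / 81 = -98464.42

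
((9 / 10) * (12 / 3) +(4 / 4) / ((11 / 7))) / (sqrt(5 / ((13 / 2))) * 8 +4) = -3029 / 5940 +233 * sqrt(130) / 2970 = 0.38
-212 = -212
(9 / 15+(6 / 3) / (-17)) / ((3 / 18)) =246 / 85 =2.89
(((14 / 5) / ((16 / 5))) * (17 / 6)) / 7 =17 / 48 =0.35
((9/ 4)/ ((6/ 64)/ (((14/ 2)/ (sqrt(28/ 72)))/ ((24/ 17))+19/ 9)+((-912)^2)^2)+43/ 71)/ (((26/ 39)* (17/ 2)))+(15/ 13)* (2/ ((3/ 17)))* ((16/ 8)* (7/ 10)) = 924537654440872488446504782099273/ 50206858570137632887134863999669-9* sqrt(14)/ 3199723317196968509791272959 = 18.41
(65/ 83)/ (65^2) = 1/ 5395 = 0.00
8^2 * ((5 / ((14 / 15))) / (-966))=-400 / 1127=-0.35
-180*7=-1260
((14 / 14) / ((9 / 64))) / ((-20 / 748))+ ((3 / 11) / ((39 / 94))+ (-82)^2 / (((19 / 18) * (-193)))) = -7039121318 / 23597145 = -298.30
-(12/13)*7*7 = -588/13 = -45.23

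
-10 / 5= -2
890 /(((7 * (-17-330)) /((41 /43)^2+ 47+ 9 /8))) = -322764285 /17964884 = -17.97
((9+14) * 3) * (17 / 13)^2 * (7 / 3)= 46529 / 169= 275.32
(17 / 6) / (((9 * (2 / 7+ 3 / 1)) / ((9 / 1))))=119 / 138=0.86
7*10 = 70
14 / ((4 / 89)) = 623 / 2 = 311.50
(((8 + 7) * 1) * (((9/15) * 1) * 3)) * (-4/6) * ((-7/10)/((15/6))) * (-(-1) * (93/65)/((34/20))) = 23436/5525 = 4.24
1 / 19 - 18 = -341 / 19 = -17.95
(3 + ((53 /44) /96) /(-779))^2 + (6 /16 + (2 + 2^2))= 166469673987577 /10827363926016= 15.37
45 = 45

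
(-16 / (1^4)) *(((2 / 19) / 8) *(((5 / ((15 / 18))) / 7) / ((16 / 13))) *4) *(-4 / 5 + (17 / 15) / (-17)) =338 / 665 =0.51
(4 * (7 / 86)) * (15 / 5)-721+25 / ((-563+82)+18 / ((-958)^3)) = -1309447019683349 / 1818486407467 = -720.08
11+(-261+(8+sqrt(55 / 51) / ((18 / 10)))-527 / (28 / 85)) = -51571 / 28+5 *sqrt(2805) / 459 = -1841.24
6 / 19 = 0.32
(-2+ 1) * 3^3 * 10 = -270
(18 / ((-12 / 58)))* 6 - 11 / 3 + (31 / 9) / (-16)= -75727 / 144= -525.88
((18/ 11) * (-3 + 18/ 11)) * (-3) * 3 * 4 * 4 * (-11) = -38880/ 11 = -3534.55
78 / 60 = 13 / 10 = 1.30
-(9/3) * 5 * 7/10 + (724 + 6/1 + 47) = 1533/2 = 766.50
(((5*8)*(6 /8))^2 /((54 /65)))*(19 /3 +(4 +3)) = 130000 /9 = 14444.44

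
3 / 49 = 0.06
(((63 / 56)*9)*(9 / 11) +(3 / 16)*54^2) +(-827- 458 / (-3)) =-31495 / 264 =-119.30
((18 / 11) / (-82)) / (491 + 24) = -9 / 232265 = -0.00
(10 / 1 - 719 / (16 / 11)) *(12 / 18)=-2583 / 8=-322.88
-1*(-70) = 70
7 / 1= 7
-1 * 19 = -19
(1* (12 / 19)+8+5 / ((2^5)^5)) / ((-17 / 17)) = -5502926943 / 637534208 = -8.63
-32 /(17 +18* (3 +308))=-32 /5615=-0.01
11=11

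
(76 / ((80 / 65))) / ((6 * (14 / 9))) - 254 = -27707 / 112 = -247.38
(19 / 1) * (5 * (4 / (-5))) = -76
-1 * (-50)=50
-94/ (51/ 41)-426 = -25580/ 51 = -501.57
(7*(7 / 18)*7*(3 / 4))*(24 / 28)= 49 / 4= 12.25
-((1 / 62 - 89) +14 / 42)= 16489 / 186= 88.65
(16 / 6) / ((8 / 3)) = 1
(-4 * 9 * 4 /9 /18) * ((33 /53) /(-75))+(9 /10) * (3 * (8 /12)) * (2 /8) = 21817 /47700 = 0.46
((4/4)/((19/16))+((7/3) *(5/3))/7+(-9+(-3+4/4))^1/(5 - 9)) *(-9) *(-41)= 116317/76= 1530.49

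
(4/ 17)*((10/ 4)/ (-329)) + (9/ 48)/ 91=317/ 1163344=0.00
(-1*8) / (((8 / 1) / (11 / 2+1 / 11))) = -123 / 22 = -5.59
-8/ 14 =-4/ 7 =-0.57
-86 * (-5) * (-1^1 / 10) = -43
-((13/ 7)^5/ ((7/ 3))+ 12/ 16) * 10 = -24042315/ 235298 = -102.18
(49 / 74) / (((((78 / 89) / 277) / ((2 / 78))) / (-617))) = -745334149 / 225108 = -3311.01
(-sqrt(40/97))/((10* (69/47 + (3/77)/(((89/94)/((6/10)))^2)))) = -143330495* sqrt(970)/103142011773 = -0.04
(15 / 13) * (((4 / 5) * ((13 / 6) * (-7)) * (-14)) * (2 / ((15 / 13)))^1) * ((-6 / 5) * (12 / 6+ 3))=-2038.40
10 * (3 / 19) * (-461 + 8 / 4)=-13770 / 19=-724.74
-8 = -8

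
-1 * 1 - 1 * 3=-4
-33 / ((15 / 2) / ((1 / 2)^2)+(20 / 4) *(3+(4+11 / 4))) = -44 / 105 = -0.42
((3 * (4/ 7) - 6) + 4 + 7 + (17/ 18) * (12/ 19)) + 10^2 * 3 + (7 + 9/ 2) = 254411/ 798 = 318.81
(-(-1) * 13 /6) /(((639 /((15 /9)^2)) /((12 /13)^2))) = 200 /24921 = 0.01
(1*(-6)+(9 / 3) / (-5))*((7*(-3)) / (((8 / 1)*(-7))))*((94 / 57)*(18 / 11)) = -1269 / 190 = -6.68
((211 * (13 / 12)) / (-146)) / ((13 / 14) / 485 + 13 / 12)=-716345 / 496546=-1.44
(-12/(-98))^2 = 36/2401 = 0.01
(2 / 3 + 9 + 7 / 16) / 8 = 485 / 384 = 1.26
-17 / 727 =-0.02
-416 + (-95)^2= 8609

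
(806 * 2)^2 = 2598544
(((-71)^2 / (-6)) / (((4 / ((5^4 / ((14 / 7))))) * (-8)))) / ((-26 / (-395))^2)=491576265625 / 259584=1893707.88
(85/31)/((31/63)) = 5355/961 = 5.57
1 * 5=5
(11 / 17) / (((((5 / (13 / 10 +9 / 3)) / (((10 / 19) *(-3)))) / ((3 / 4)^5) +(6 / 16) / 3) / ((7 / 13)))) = -2758536 / 23580479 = -0.12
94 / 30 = 47 / 15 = 3.13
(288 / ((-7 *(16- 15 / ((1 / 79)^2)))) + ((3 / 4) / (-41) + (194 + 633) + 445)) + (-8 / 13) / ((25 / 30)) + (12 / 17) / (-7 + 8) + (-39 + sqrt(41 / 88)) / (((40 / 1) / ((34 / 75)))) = 17 *sqrt(902) / 66000 + 943570471817873 / 742087971625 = 1271.52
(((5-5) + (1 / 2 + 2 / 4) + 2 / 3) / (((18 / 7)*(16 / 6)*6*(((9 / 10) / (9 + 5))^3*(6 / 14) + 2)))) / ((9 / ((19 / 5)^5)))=83231591786 / 46678097205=1.78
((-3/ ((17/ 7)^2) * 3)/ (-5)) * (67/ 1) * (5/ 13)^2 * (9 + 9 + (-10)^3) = -145075770/ 48841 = -2970.37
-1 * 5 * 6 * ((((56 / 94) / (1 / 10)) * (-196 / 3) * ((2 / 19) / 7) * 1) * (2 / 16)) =19600 / 893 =21.95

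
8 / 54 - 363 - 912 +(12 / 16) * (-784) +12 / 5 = -251161 / 135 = -1860.45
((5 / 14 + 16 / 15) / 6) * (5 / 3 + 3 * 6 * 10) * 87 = 3750.55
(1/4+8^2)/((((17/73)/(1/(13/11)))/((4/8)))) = 206371/1768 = 116.73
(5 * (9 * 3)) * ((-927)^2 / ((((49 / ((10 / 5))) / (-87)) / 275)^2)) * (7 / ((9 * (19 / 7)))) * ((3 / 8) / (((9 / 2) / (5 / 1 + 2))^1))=18491908019760.34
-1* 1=-1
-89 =-89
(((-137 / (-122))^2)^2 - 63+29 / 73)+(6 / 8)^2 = -488797537515 / 8085971144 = -60.45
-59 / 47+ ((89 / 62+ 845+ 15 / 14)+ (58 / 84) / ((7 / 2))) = 181291573 / 214179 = 846.45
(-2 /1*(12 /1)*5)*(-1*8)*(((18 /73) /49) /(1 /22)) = 380160 /3577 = 106.28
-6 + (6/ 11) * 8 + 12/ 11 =-0.55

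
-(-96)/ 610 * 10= 96/ 61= 1.57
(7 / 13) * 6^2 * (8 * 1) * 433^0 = 2016 / 13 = 155.08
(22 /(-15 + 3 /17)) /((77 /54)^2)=-2754 /3773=-0.73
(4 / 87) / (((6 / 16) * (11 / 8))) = 256 / 2871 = 0.09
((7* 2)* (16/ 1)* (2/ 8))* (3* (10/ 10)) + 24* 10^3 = 24168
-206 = -206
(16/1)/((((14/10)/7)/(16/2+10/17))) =11680/17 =687.06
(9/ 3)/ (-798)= -1/ 266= -0.00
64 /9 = 7.11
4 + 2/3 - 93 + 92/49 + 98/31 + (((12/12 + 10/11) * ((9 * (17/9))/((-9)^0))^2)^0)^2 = -82.29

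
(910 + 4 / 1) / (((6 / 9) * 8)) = 1371 / 8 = 171.38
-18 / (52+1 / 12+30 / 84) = -1512 / 4405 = -0.34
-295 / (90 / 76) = -2242 / 9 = -249.11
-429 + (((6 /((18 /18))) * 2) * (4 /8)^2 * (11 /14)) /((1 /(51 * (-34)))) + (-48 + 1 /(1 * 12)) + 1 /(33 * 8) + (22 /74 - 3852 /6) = -5205.90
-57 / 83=-0.69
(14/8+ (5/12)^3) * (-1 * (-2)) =3149/864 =3.64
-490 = -490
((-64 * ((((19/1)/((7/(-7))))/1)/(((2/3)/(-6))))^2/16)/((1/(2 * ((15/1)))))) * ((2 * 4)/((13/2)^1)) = -4318670.77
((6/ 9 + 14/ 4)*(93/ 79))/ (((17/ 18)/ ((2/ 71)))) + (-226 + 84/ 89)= -1908679040/ 8486417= -224.91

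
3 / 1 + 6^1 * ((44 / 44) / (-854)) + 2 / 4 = 2983 / 854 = 3.49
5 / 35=1 / 7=0.14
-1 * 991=-991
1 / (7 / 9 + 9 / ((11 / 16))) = 99 / 1373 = 0.07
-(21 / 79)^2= -441 / 6241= -0.07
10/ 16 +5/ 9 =85/ 72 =1.18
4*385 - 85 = 1455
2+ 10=12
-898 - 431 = -1329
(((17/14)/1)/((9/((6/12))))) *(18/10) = 17/140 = 0.12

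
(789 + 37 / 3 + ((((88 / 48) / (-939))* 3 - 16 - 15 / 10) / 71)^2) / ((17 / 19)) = 67678018950448 / 75560844537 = 895.68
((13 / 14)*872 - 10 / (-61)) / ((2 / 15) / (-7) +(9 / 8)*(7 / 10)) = 82996320 / 78751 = 1053.91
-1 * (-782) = 782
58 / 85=0.68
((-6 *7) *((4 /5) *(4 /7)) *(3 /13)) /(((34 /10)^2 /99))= -142560 /3757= -37.95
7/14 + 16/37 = 69/74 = 0.93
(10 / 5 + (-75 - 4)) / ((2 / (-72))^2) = -99792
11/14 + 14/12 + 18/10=394/105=3.75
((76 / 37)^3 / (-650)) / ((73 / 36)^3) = -10240432128 / 6404085382825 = -0.00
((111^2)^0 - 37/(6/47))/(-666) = 1733/3996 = 0.43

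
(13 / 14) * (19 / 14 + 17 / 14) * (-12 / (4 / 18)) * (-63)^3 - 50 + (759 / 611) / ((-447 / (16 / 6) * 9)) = 79249359187288 / 2458053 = 32240704.00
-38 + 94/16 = -257/8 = -32.12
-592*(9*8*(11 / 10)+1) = -237392 / 5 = -47478.40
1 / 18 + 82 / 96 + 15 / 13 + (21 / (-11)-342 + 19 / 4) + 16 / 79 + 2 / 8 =-547640045 / 1626768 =-336.64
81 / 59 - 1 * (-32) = 1969 / 59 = 33.37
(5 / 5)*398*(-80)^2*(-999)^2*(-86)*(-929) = 203099188312396800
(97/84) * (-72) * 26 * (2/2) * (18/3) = -90792/7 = -12970.29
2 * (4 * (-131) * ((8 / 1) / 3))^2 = 35145728 / 9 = 3905080.89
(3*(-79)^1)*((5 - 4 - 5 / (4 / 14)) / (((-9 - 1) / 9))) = -70389 / 20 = -3519.45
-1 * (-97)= 97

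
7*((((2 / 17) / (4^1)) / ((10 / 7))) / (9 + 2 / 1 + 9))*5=0.04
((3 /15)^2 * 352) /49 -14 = -16798 /1225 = -13.71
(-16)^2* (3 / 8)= 96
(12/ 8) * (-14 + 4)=-15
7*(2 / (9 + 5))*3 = 3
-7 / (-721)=1 / 103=0.01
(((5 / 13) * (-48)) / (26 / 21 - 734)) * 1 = 1260 / 50011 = 0.03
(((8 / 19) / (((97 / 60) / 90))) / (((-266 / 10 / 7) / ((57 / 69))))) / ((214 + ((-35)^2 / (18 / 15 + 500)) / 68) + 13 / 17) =-5258304000 / 221656616623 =-0.02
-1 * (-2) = 2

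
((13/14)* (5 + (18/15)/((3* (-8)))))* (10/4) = 1287/112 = 11.49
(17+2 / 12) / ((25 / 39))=1339 / 50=26.78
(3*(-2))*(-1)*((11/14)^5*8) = 483153/33614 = 14.37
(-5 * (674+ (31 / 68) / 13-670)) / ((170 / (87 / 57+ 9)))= -89175 / 71383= -1.25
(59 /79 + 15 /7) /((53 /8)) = 12784 /29309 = 0.44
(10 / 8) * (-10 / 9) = -25 / 18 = -1.39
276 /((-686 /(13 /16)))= -897 /2744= -0.33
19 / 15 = 1.27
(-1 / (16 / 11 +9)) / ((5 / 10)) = -0.19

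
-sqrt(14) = -3.74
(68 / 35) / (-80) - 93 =-65117 / 700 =-93.02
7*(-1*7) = -49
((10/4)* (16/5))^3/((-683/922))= -472064/683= -691.16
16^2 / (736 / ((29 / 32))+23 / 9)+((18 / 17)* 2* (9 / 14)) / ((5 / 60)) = 421313544 / 25303565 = 16.65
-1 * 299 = -299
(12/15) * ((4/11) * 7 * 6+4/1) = 15.42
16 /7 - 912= -6368 /7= -909.71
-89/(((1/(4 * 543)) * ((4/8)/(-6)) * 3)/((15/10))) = 1159848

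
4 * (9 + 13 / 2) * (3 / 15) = 62 / 5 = 12.40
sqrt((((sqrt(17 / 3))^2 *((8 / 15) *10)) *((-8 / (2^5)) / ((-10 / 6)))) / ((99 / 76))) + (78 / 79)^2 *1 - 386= -2402942 / 6241 + 4 *sqrt(53295) / 495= -383.16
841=841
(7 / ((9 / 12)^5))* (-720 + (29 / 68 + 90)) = -76717312 / 4131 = -18571.12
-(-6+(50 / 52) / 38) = 5903 / 988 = 5.97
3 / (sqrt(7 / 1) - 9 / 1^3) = -27 / 74 - 3* sqrt(7) / 74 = -0.47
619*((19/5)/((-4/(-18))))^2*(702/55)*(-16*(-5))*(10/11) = 101650605264/605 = 168017529.36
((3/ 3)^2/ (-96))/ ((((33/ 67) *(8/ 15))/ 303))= -33835/ 2816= -12.02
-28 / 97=-0.29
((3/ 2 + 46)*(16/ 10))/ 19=4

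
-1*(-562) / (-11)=-562 / 11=-51.09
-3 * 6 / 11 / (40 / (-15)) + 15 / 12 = 1.86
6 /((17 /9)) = 54 /17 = 3.18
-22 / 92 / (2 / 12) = -33 / 23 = -1.43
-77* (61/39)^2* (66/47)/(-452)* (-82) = -129219167/2692677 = -47.99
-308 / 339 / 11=-28 / 339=-0.08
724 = 724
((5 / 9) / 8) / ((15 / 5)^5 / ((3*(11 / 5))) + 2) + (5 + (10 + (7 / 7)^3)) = 491959 / 30744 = 16.00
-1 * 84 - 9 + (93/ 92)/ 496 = -136893/ 1472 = -93.00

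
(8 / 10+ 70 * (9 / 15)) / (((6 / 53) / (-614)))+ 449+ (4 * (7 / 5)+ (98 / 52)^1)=-18070763 / 78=-231676.45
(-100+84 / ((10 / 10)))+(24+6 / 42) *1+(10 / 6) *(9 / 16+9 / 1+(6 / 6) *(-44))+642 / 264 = -173051 / 3696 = -46.82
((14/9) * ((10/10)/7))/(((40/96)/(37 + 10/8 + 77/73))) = 22954/1095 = 20.96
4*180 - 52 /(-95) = 68452 /95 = 720.55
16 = 16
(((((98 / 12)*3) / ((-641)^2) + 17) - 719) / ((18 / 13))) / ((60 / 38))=-28497717625 / 88750296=-321.10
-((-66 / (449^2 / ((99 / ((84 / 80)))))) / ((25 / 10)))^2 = -303595776 / 1991505196849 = -0.00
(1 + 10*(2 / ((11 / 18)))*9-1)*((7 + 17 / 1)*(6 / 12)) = 38880 / 11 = 3534.55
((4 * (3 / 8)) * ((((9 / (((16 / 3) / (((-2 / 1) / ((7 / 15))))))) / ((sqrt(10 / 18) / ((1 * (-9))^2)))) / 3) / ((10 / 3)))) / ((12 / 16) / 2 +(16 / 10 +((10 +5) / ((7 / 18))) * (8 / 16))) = -59049 * sqrt(5) / 23812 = -5.55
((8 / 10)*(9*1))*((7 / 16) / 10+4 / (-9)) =-577 / 200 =-2.88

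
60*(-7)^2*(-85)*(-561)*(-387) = -54255039300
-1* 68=-68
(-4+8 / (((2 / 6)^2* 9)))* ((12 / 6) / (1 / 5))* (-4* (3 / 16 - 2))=290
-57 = -57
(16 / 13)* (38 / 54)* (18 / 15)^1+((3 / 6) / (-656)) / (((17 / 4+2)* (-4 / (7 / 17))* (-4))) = 271215821 / 260956800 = 1.04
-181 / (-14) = 181 / 14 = 12.93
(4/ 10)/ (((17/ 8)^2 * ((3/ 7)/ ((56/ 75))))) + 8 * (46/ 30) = 4038376/ 325125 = 12.42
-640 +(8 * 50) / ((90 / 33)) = -1480 / 3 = -493.33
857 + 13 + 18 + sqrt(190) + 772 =sqrt(190) + 1660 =1673.78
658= 658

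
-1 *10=-10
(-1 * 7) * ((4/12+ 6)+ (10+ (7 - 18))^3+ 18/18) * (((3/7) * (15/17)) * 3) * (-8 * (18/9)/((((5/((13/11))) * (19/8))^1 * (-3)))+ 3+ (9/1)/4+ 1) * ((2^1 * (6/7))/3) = -255093/1309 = -194.88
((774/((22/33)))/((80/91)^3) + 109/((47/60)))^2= 1977455386039186805049/579076096000000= 3414845.47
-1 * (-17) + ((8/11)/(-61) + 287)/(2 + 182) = 2291457/123464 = 18.56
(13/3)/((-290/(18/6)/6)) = -39/145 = -0.27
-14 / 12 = -7 / 6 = -1.17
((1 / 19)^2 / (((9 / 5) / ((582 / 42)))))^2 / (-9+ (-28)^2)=9409 / 16034565519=0.00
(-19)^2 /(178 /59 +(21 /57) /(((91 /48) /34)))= 5260853 /140254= 37.51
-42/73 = -0.58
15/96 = 5/32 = 0.16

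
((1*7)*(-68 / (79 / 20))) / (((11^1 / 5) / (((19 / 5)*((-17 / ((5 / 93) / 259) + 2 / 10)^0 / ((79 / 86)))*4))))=-62222720 / 68651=-906.36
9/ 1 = 9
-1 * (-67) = 67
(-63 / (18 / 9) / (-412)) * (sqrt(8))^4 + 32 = 3800 / 103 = 36.89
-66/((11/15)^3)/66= -3375/1331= -2.54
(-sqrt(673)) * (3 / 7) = -3 * sqrt(673) / 7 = -11.12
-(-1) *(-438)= -438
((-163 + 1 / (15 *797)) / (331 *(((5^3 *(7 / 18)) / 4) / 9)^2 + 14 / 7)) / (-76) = 68187650688 / 19251423328345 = 0.00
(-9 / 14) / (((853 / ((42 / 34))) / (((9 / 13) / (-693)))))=27 / 29031002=0.00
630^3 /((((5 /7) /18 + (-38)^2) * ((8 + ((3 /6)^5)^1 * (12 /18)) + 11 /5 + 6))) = 7561421280000 /708327457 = 10675.04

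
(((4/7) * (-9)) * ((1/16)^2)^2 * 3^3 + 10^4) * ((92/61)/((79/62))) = 817725266741/69085184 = 11836.48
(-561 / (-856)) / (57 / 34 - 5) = -9537 / 48364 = -0.20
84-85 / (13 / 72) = -5028 / 13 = -386.77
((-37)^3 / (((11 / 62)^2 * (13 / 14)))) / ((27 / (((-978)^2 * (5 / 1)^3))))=-36212774479756000 / 4719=-7673823793124.81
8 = 8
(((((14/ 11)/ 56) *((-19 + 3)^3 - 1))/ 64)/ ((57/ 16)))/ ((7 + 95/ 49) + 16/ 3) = -200753/ 7015712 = -0.03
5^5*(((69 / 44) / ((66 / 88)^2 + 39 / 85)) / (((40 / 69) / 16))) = 674475000 / 5093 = 132431.77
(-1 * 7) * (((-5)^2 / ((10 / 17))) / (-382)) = 595 / 764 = 0.78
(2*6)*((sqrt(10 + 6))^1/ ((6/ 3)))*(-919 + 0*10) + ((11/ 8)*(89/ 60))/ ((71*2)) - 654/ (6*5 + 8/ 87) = -1969805882969/ 89221440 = -22077.72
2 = 2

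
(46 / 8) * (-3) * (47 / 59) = -3243 / 236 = -13.74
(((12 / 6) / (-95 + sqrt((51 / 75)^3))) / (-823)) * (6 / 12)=2125 * sqrt(17) / 116051815976 + 1484375 / 116051815976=0.00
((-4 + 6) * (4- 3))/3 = 2/3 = 0.67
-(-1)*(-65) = -65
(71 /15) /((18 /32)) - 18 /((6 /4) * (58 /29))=326 /135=2.41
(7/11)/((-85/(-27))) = 189/935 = 0.20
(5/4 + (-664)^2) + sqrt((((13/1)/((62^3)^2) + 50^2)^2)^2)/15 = 41500949414605127450099197609/48394001435968497315840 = 857563.92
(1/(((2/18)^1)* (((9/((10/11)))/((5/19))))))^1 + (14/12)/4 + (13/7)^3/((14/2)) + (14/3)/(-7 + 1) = 24140741/36130248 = 0.67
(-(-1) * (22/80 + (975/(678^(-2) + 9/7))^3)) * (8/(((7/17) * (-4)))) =-20998827372954707540637486482689/9913703632671046564580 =-2118161703.34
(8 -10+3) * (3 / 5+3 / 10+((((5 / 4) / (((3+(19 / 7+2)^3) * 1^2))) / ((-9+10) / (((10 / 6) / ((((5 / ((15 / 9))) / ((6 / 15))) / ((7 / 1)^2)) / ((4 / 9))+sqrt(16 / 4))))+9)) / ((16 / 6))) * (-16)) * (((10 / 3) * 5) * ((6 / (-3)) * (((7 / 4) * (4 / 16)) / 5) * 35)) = -275034489485 / 3015982008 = -91.19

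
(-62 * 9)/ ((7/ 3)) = -1674/ 7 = -239.14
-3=-3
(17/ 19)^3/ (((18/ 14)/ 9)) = 34391/ 6859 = 5.01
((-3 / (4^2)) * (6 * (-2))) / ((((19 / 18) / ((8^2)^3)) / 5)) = 53084160 / 19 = 2793903.16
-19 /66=-0.29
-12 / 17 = -0.71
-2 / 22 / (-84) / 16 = 1 / 14784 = 0.00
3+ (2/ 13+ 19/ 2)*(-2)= -212/ 13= -16.31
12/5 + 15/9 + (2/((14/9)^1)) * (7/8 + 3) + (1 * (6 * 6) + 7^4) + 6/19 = 39043979/15960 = 2446.36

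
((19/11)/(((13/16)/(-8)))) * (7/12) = -4256/429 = -9.92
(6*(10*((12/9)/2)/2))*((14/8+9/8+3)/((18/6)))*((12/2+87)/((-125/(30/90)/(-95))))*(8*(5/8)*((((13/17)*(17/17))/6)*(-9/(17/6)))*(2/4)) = -1079637/1156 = -933.94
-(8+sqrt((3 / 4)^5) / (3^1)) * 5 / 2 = -20 - 15 * sqrt(3) / 64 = -20.41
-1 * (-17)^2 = -289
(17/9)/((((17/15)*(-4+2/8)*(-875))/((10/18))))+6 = 6.00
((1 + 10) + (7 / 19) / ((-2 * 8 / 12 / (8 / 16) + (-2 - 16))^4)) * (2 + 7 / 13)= 27.92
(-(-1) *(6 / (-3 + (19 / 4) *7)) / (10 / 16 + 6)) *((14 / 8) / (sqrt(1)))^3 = 0.16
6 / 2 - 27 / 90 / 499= 14967 / 4990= 3.00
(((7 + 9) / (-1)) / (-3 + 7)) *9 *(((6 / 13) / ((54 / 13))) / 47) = -4 / 47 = -0.09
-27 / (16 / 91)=-2457 / 16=-153.56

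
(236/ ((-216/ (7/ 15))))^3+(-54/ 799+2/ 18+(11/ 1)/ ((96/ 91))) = 17559036319213/ 1698485436000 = 10.34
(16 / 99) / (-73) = -16 / 7227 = -0.00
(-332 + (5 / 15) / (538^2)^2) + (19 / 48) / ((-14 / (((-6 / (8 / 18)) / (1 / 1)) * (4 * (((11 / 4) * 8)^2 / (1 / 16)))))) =20217265727099527 / 1759334411856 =11491.43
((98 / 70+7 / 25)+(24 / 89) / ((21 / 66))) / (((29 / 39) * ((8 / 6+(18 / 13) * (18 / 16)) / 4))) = 958010976 / 203705425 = 4.70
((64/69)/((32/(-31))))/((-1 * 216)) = 31/7452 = 0.00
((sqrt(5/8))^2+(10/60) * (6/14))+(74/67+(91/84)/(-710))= 1797527/998970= 1.80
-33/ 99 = -0.33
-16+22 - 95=-89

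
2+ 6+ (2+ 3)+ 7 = 20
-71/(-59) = 1.20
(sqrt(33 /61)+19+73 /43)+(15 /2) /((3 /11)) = sqrt(2013) /61+4145 /86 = 48.93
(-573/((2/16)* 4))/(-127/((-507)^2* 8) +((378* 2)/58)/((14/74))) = -68342131728/4108667533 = -16.63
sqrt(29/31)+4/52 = 1/13+sqrt(899)/31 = 1.04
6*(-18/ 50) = -54/ 25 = -2.16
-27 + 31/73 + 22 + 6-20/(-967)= 102028/70591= 1.45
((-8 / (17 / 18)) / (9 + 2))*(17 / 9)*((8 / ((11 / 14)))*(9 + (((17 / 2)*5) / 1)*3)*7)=-1712256 / 121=-14150.88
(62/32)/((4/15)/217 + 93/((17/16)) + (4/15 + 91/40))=1715385/79746418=0.02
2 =2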